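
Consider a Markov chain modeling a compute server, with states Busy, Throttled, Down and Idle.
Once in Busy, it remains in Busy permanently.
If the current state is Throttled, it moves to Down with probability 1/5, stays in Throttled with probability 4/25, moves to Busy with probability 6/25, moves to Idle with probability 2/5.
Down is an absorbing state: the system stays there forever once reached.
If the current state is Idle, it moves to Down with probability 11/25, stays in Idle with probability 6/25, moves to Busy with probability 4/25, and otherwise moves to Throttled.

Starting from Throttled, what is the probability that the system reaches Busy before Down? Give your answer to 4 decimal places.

Let h(s) be the probability of absorption at Busy starting from transient state s. Then h(Busy) = 1 and h(Down) = 0. By first-step analysis:
h(Throttled) = 0.24·1 + 0.16·h(Throttled) + 0.2·0 + 0.4·h(Idle)
h(Idle) = 0.16·1 + 0.16·h(Throttled) + 0.44·0 + 0.24·h(Idle)
Solving: h(Throttled) = 0.4290, h(Idle) = 0.3008.
Starting from Throttled, the probability is 0.4290.

0.4290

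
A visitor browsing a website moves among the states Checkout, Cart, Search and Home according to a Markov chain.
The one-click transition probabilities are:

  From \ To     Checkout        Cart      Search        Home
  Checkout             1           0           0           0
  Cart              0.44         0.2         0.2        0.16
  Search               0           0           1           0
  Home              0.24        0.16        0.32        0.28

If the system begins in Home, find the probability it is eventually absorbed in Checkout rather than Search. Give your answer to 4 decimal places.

Let h(s) be the probability of absorption at Checkout starting from transient state s. Then h(Checkout) = 1 and h(Search) = 0. By first-step analysis:
h(Cart) = 0.44·1 + 0.2·h(Cart) + 0.2·0 + 0.16·h(Home)
h(Home) = 0.24·1 + 0.16·h(Cart) + 0.32·0 + 0.28·h(Home)
Solving: h(Cart) = 0.6453, h(Home) = 0.4767.
Starting from Home, the probability is 0.4767.

0.4767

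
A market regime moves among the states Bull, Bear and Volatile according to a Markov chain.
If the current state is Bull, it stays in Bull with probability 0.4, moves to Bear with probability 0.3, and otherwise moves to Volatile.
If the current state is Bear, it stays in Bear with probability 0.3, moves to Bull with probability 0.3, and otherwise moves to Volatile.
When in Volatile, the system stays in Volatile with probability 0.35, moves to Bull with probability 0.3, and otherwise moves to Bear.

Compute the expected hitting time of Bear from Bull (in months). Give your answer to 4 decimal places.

Let t(s) be the expected number of months to first reach Bear from state s, with t(Bear) = 0. Conditioning on the first month:
t(Bull) = 1 + 0.4·t(Bull) + 0.3·t(Volatile)
t(Volatile) = 1 + 0.3·t(Bull) + 0.35·t(Volatile)
Solving: t(Bull) = 3.1667, t(Volatile) = 3.0000.
Expected months from Bull to Bear: 3.1667.

3.1667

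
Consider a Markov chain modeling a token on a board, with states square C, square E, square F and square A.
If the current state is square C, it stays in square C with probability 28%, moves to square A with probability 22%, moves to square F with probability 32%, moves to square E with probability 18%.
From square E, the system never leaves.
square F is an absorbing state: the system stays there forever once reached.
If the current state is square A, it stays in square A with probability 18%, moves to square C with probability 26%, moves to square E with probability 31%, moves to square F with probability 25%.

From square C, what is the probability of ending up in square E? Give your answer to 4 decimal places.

Let h(s) be the probability of absorption at square E starting from transient state s. Then h(square E) = 1 and h(square F) = 0. By first-step analysis:
h(square C) = 0.28·h(square C) + 0.18·1 + 0.32·0 + 0.22·h(square A)
h(square A) = 0.26·h(square C) + 0.31·1 + 0.25·0 + 0.18·h(square A)
Solving: h(square C) = 0.4047, h(square A) = 0.5064.
Starting from square C, the probability is 0.4047.

0.4047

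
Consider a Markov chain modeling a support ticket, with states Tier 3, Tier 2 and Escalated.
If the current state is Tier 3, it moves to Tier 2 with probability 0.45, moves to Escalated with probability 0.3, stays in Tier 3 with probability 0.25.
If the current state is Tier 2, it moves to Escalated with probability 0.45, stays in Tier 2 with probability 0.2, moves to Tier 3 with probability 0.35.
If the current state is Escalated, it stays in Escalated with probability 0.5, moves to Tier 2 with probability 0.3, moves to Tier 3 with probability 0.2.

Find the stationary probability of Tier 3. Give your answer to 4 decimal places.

0.2592

Let the stationary distribution be π with π = πP and π_1 + π_2 + π_3 = 1.
π_1 = 0.25·π_1 + 0.35·π_2 + 0.2·π_3
π_2 = 0.45·π_1 + 0.2·π_2 + 0.3·π_3
Solving with the normalization constraint gives π = (0.2592, 0.3081, 0.4328).
So the stationary probability of Tier 3 is 0.2592.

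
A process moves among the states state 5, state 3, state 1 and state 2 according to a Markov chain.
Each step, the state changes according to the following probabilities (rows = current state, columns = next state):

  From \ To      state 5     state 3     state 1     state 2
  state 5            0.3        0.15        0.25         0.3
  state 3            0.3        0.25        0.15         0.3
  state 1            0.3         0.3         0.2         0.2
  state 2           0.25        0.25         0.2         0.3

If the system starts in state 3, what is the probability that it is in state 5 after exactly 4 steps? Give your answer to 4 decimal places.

0.2860

Propagate the distribution vector 4 steps from state 3.
After 0 steps: (0.0000, 1.0000, 0.0000, 0.0000)
After 1 step: (0.3000, 0.2500, 0.1500, 0.3000)
After 2 steps: (0.2850, 0.2275, 0.2025, 0.2850)
After 3 steps: (0.2858, 0.2316, 0.2029, 0.2798)
After 4 steps: (0.2860, 0.2316, 0.2027, 0.2797)
P(in state 5 after 4 steps) = 0.2860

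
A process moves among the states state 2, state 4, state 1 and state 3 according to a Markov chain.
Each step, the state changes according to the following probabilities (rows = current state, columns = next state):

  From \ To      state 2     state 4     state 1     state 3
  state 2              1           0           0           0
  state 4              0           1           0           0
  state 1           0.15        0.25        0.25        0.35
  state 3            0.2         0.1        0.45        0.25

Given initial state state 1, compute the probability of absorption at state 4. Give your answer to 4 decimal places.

0.5494

Let h(s) be the probability of absorption at state 4 starting from transient state s. Then h(state 4) = 1 and h(state 2) = 0. By first-step analysis:
h(state 1) = 0.15·0 + 0.25·1 + 0.25·h(state 1) + 0.35·h(state 3)
h(state 3) = 0.2·0 + 0.1·1 + 0.45·h(state 1) + 0.25·h(state 3)
Solving: h(state 1) = 0.5494, h(state 3) = 0.4630.
Starting from state 1, the probability is 0.5494.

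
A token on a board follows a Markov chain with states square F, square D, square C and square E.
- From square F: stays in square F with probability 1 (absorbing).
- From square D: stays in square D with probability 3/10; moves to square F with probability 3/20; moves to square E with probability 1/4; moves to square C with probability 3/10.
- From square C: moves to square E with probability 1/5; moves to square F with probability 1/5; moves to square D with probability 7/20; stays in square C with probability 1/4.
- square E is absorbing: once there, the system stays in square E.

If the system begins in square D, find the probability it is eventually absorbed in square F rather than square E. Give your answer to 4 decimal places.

0.4107

Let h(s) be the probability of absorption at square F starting from transient state s. Then h(square F) = 1 and h(square E) = 0. By first-step analysis:
h(square D) = 0.15·1 + 0.3·h(square D) + 0.3·h(square C) + 0.25·0
h(square C) = 0.2·1 + 0.35·h(square D) + 0.25·h(square C) + 0.2·0
Solving: h(square D) = 0.4107, h(square C) = 0.4583.
Starting from square D, the probability is 0.4107.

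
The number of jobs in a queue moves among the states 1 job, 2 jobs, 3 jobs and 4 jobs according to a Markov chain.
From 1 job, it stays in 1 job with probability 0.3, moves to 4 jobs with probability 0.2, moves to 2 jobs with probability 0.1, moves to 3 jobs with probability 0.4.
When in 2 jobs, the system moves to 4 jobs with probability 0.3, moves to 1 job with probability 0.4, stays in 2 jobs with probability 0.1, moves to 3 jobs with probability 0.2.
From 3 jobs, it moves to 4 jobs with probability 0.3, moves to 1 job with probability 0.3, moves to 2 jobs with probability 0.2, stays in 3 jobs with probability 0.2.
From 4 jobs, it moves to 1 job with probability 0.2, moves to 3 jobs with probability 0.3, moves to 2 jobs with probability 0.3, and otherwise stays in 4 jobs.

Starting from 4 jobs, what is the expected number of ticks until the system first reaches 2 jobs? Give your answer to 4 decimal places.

4.5581

Let t(s) be the expected number of ticks to first reach 2 jobs from state s, with t(2 jobs) = 0. Conditioning on the first tick:
t(1 job) = 1 + 0.3·t(1 job) + 0.4·t(3 jobs) + 0.2·t(4 jobs)
t(3 jobs) = 1 + 0.3·t(1 job) + 0.2·t(3 jobs) + 0.3·t(4 jobs)
t(4 jobs) = 1 + 0.2·t(1 job) + 0.3·t(3 jobs) + 0.2·t(4 jobs)
Solving: t(1 job) = 5.6279, t(3 jobs) = 5.0698, t(4 jobs) = 4.5581.
Expected ticks from 4 jobs to 2 jobs: 4.5581.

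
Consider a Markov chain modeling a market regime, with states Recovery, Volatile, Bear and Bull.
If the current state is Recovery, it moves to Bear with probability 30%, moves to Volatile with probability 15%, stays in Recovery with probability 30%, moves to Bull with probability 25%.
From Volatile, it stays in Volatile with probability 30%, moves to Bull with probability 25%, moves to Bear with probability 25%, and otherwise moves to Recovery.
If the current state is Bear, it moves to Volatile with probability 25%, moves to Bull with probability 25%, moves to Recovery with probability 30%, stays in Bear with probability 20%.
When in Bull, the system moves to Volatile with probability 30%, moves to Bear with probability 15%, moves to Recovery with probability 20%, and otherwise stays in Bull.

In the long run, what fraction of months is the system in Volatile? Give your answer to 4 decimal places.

0.2518

Let the stationary distribution be π with π = πP and π_1 + π_2 + π_3 + π_4 = 1.
π_1 = 0.3·π_1 + 0.2·π_2 + 0.3·π_3 + 0.2·π_4
π_2 = 0.15·π_1 + 0.3·π_2 + 0.25·π_3 + 0.3·π_4
π_3 = 0.3·π_1 + 0.25·π_2 + 0.2·π_3 + 0.15·π_4
Solving with the normalization constraint gives π = (0.2470, 0.2518, 0.2234, 0.2778).
So the stationary probability of Volatile is 0.2518.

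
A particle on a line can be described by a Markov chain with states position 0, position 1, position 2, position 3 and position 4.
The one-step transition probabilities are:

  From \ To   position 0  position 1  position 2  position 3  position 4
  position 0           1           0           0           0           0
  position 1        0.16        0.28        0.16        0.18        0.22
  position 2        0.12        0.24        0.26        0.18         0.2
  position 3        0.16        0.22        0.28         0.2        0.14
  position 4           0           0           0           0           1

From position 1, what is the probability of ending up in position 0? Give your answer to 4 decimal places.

0.4301

Let h(s) be the probability of absorption at position 0 starting from transient state s. Then h(position 0) = 1 and h(position 4) = 0. By first-step analysis:
h(position 1) = 0.16·1 + 0.28·h(position 1) + 0.16·h(position 2) + 0.18·h(position 3) + 0.22·0
h(position 2) = 0.12·1 + 0.24·h(position 1) + 0.26·h(position 2) + 0.18·h(position 3) + 0.2·0
h(position 3) = 0.16·1 + 0.22·h(position 1) + 0.28·h(position 2) + 0.2·h(position 3) + 0.14·0
Solving: h(position 1) = 0.4301, h(position 2) = 0.4144, h(position 3) = 0.4633.
Starting from position 1, the probability is 0.4301.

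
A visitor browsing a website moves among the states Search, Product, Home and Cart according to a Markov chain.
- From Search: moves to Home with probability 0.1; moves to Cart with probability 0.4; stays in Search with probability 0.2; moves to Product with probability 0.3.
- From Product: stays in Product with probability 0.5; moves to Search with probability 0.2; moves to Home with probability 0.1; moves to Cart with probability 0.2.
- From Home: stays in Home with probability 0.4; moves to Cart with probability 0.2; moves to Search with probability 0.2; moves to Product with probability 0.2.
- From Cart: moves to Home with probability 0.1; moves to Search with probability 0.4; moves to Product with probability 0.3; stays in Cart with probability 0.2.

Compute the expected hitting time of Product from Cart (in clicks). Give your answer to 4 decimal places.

3.5000

Let t(s) be the expected number of clicks to first reach Product from state s, with t(Product) = 0. Conditioning on the first click:
t(Search) = 1 + 0.2·t(Search) + 0.1·t(Home) + 0.4·t(Cart)
t(Home) = 1 + 0.2·t(Search) + 0.4·t(Home) + 0.2·t(Cart)
t(Cart) = 1 + 0.4·t(Search) + 0.1·t(Home) + 0.2·t(Cart)
Solving: t(Search) = 3.5000, t(Home) = 4.0000, t(Cart) = 3.5000.
Expected clicks from Cart to Product: 3.5000.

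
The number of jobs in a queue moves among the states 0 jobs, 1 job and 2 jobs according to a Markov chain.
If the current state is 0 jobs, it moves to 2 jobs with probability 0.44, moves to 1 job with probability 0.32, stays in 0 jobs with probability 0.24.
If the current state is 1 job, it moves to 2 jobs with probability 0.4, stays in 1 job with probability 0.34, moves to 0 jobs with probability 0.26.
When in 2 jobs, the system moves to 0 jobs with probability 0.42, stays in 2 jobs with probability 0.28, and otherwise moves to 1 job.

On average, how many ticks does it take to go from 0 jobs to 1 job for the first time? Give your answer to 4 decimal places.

3.2009

Let t(s) be the expected number of ticks to first reach 1 job from state s, with t(1 job) = 0. Conditioning on the first tick:
t(0 jobs) = 1 + 0.24·t(0 jobs) + 0.44·t(2 jobs)
t(2 jobs) = 1 + 0.42·t(0 jobs) + 0.28·t(2 jobs)
Solving: t(0 jobs) = 3.2009, t(2 jobs) = 3.2561.
Expected ticks from 0 jobs to 1 job: 3.2009.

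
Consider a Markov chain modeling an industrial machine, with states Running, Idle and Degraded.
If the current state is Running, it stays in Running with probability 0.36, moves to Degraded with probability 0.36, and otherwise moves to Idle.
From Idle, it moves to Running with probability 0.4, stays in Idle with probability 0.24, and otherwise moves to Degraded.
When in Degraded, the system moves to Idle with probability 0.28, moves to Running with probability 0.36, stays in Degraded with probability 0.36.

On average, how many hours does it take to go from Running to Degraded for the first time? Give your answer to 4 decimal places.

2.7778

Let t(s) be the expected number of hours to first reach Degraded from state s, with t(Degraded) = 0. Conditioning on the first hour:
t(Running) = 1 + 0.36·t(Running) + 0.28·t(Idle)
t(Idle) = 1 + 0.4·t(Running) + 0.24·t(Idle)
Solving: t(Running) = 2.7778, t(Idle) = 2.7778.
Expected hours from Running to Degraded: 2.7778.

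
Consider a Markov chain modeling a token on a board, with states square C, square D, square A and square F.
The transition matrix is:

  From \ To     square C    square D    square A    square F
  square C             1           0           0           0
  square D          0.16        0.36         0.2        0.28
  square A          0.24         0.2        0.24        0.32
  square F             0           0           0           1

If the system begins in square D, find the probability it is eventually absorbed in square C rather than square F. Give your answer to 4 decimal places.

Let h(s) be the probability of absorption at square C starting from transient state s. Then h(square C) = 1 and h(square F) = 0. By first-step analysis:
h(square D) = 0.16·1 + 0.36·h(square D) + 0.2·h(square A) + 0.28·0
h(square A) = 0.24·1 + 0.2·h(square D) + 0.24·h(square A) + 0.32·0
Solving: h(square D) = 0.3799, h(square A) = 0.4158.
Starting from square D, the probability is 0.3799.

0.3799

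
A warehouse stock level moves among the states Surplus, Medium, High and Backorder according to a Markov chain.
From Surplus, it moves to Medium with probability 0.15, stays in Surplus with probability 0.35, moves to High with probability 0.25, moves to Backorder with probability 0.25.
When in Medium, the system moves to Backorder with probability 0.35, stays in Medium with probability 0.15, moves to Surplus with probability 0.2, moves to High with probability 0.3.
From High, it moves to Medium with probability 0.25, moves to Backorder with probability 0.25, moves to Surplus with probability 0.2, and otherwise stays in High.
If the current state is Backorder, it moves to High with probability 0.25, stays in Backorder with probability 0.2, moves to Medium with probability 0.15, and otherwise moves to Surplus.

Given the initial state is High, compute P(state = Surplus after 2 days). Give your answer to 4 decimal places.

0.2800

Propagate the distribution vector 2 days from High.
After 0 days: (0.0000, 0.0000, 1.0000, 0.0000)
After 1 day: (0.2000, 0.2500, 0.3000, 0.2500)
After 2 days: (0.2800, 0.1800, 0.2775, 0.2625)
P(in Surplus after 2 days) = 0.2800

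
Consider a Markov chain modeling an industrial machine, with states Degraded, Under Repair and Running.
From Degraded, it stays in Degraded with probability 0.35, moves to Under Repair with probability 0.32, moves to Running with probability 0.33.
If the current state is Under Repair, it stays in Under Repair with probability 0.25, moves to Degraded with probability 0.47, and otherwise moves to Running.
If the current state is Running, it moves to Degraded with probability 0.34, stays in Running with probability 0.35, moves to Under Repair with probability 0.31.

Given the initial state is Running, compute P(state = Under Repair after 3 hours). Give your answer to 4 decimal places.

0.2961

Propagate the distribution vector 3 hours from Running.
After 0 hours: (0.0000, 0.0000, 1.0000)
After 1 hour: (0.3400, 0.3100, 0.3500)
After 2 hours: (0.3837, 0.2948, 0.3215)
After 3 hours: (0.3822, 0.2961, 0.3217)
P(in Under Repair after 3 hours) = 0.2961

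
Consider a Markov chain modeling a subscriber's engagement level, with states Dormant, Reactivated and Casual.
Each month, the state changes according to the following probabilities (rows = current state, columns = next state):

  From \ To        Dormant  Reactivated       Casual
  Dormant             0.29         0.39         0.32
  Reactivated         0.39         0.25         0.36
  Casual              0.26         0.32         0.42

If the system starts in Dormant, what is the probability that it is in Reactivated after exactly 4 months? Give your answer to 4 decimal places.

0.3193

Propagate the distribution vector 4 months from Dormant.
After 0 months: (1.0000, 0.0000, 0.0000)
After 1 month: (0.2900, 0.3900, 0.3200)
After 2 months: (0.3194, 0.3130, 0.3676)
After 3 months: (0.3103, 0.3204, 0.3693)
After 4 months: (0.3110, 0.3193, 0.3697)
P(in Reactivated after 4 months) = 0.3193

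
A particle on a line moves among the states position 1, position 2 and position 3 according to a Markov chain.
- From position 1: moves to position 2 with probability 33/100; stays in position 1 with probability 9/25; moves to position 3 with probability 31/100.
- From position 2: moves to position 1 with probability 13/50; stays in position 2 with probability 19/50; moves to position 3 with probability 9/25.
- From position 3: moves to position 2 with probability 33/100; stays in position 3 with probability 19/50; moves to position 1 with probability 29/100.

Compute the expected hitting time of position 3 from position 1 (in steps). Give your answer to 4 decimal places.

Let t(s) be the expected number of steps to first reach position 3 from state s, with t(position 3) = 0. Conditioning on the first step:
t(position 1) = 1 + 0.36·t(position 1) + 0.33·t(position 2)
t(position 2) = 1 + 0.26·t(position 1) + 0.38·t(position 2)
Solving: t(position 1) = 3.0547, t(position 2) = 2.8939.
Expected steps from position 1 to position 3: 3.0547.

3.0547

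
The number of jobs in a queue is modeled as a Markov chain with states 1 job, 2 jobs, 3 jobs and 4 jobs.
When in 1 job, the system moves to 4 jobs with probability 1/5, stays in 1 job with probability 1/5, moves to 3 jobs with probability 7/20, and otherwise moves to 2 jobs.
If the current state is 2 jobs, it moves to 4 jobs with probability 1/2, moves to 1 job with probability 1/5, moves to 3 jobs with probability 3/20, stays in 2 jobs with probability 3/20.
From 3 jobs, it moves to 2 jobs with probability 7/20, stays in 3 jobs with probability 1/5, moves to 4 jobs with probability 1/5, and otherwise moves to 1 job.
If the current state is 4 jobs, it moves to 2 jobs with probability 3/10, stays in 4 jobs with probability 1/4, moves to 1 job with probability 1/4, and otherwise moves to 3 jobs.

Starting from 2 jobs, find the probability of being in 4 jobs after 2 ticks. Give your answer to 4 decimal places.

Propagate the distribution vector 2 ticks from 2 jobs.
After 0 ticks: (0.0000, 1.0000, 0.0000, 0.0000)
After 1 tick: (0.2000, 0.1500, 0.1500, 0.5000)
After 2 ticks: (0.2325, 0.2750, 0.2225, 0.2700)
P(in 4 jobs after 2 ticks) = 0.2700

0.2700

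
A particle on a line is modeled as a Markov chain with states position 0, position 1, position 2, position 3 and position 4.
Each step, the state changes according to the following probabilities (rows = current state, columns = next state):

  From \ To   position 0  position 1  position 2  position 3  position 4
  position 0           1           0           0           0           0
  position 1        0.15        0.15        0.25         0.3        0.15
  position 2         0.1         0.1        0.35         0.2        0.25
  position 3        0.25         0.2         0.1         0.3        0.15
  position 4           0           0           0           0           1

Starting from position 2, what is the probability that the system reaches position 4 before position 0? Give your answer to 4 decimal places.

Let h(s) be the probability of absorption at position 4 starting from transient state s. Then h(position 4) = 1 and h(position 0) = 0. By first-step analysis:
h(position 1) = 0.15·0 + 0.15·h(position 1) + 0.25·h(position 2) + 0.3·h(position 3) + 0.15·1
h(position 2) = 0.1·0 + 0.1·h(position 1) + 0.35·h(position 2) + 0.2·h(position 3) + 0.25·1
h(position 3) = 0.25·0 + 0.2·h(position 1) + 0.1·h(position 2) + 0.3·h(position 3) + 0.15·1
Solving: h(position 1) = 0.5104, h(position 2) = 0.6003, h(position 3) = 0.4459.
Starting from position 2, the probability is 0.6003.

0.6003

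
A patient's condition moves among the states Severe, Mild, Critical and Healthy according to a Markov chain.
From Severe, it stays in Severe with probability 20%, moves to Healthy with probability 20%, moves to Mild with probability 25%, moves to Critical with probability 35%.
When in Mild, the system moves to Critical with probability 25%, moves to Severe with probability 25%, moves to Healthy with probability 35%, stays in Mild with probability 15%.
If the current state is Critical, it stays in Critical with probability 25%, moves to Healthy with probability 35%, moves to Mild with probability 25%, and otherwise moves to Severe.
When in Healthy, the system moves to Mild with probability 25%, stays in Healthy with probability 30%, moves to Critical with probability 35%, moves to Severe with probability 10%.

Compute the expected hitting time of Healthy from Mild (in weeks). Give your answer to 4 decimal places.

Let t(s) be the expected number of weeks to first reach Healthy from state s, with t(Healthy) = 0. Conditioning on the first week:
t(Severe) = 1 + 0.2·t(Severe) + 0.25·t(Mild) + 0.35·t(Critical)
t(Mild) = 1 + 0.25·t(Severe) + 0.15·t(Mild) + 0.25·t(Critical)
t(Critical) = 1 + 0.15·t(Severe) + 0.25·t(Mild) + 0.25·t(Critical)
Solving: t(Severe) = 3.5878, t(Mild) = 3.1431, t(Critical) = 3.0986.
Expected weeks from Mild to Healthy: 3.1431.

3.1431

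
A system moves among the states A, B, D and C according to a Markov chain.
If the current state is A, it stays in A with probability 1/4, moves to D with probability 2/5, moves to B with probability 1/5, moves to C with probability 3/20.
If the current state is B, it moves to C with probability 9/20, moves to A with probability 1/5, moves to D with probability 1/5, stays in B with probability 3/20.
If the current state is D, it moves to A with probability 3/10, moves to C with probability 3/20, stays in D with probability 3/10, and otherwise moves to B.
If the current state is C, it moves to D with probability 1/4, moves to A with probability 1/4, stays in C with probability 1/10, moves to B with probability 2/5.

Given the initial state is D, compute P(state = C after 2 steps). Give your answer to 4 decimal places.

Propagate the distribution vector 2 steps from D.
After 0 steps: (0.0000, 0.0000, 1.0000, 0.0000)
After 1 step: (0.3000, 0.2500, 0.3000, 0.1500)
After 2 steps: (0.2525, 0.2325, 0.2975, 0.2175)
P(in C after 2 steps) = 0.2175

0.2175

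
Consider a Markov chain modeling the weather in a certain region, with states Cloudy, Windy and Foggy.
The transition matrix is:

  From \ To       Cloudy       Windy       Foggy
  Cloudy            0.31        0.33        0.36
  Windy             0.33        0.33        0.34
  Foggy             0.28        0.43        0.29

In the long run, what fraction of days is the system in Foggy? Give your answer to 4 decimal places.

0.3297

Let the stationary distribution be π with π = πP and π_1 + π_2 + π_3 = 1.
π_1 = 0.31·π_1 + 0.33·π_2 + 0.28·π_3
π_2 = 0.33·π_1 + 0.33·π_2 + 0.43·π_3
Solving with the normalization constraint gives π = (0.3074, 0.3630, 0.3297).
So the stationary probability of Foggy is 0.3297.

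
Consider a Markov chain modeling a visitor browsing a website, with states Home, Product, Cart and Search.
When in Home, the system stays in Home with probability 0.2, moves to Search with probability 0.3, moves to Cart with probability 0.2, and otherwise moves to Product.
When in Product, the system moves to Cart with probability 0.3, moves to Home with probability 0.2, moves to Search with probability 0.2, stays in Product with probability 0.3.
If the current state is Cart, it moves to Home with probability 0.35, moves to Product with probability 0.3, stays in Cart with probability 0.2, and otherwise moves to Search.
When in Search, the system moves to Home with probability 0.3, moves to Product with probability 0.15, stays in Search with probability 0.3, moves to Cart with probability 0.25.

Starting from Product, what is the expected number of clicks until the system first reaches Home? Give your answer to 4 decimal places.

Let t(s) be the expected number of clicks to first reach Home from state s, with t(Home) = 0. Conditioning on the first click:
t(Product) = 1 + 0.3·t(Product) + 0.3·t(Cart) + 0.2·t(Search)
t(Cart) = 1 + 0.3·t(Product) + 0.2·t(Cart) + 0.15·t(Search)
t(Search) = 1 + 0.15·t(Product) + 0.25·t(Cart) + 0.3·t(Search)
Solving: t(Product) = 3.8424, t(Cart) = 3.3366, t(Search) = 3.4436.
Expected clicks from Product to Home: 3.8424.

3.8424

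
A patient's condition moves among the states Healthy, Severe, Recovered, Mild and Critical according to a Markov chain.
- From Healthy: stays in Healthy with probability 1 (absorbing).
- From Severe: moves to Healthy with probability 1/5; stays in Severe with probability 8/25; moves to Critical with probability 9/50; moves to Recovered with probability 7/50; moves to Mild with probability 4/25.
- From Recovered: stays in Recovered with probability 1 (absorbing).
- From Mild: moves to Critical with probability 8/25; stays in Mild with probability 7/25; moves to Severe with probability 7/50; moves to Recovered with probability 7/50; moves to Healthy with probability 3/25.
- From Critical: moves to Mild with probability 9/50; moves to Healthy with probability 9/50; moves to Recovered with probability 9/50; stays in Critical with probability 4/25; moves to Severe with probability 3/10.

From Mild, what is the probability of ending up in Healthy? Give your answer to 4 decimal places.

0.5042

Let h(s) be the probability of absorption at Healthy starting from transient state s. Then h(Healthy) = 1 and h(Recovered) = 0. By first-step analysis:
h(Severe) = 0.2·1 + 0.32·h(Severe) + 0.14·0 + 0.16·h(Mild) + 0.18·h(Critical)
h(Mild) = 0.12·1 + 0.14·h(Severe) + 0.14·0 + 0.28·h(Mild) + 0.32·h(Critical)
h(Critical) = 0.18·1 + 0.3·h(Severe) + 0.18·0 + 0.18·h(Mild) + 0.16·h(Critical)
Solving: h(Severe) = 0.5501, h(Mild) = 0.5042, h(Critical) = 0.5188.
Starting from Mild, the probability is 0.5042.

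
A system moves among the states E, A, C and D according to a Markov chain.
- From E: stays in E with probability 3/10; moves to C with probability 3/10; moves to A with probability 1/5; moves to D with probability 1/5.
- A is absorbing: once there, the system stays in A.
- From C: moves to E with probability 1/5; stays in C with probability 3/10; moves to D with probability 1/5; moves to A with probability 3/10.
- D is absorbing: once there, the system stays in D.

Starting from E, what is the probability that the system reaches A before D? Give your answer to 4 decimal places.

0.5349

Let h(s) be the probability of absorption at A starting from transient state s. Then h(A) = 1 and h(D) = 0. By first-step analysis:
h(E) = 0.3·h(E) + 0.2·1 + 0.3·h(C) + 0.2·0
h(C) = 0.2·h(E) + 0.3·1 + 0.3·h(C) + 0.2·0
Solving: h(E) = 0.5349, h(C) = 0.5814.
Starting from E, the probability is 0.5349.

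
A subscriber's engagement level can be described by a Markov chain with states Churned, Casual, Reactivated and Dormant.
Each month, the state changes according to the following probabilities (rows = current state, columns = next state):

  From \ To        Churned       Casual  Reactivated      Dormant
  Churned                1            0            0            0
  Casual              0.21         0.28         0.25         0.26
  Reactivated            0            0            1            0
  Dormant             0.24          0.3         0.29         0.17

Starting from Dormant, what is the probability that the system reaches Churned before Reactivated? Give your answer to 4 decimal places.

0.4538

Let h(s) be the probability of absorption at Churned starting from transient state s. Then h(Churned) = 1 and h(Reactivated) = 0. By first-step analysis:
h(Casual) = 0.21·1 + 0.28·h(Casual) + 0.25·0 + 0.26·h(Dormant)
h(Dormant) = 0.24·1 + 0.3·h(Casual) + 0.29·0 + 0.17·h(Dormant)
Solving: h(Casual) = 0.4555, h(Dormant) = 0.4538.
Starting from Dormant, the probability is 0.4538.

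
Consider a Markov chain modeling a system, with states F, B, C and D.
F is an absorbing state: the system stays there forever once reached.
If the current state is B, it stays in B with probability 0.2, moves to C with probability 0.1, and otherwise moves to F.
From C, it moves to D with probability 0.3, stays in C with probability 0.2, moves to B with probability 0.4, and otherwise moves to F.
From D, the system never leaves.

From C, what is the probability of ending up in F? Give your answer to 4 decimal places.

Let h(s) be the probability of absorption at F starting from transient state s. Then h(F) = 1 and h(D) = 0. By first-step analysis:
h(B) = 0.7·1 + 0.2·h(B) + 0.1·h(C)
h(C) = 0.1·1 + 0.4·h(B) + 0.2·h(C) + 0.3·0
Solving: h(B) = 0.9500, h(C) = 0.6000.
Starting from C, the probability is 0.6000.

0.6000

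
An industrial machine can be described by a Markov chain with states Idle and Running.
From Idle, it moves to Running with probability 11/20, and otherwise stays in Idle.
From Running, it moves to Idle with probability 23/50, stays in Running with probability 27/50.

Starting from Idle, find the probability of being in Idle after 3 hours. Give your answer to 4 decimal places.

Propagate the distribution vector 3 hours from Idle.
After 0 hours: (1.0000, 0.0000)
After 1 hour: (0.4500, 0.5500)
After 2 hours: (0.4555, 0.5445)
After 3 hours: (0.4554, 0.5446)
P(in Idle after 3 hours) = 0.4554

0.4554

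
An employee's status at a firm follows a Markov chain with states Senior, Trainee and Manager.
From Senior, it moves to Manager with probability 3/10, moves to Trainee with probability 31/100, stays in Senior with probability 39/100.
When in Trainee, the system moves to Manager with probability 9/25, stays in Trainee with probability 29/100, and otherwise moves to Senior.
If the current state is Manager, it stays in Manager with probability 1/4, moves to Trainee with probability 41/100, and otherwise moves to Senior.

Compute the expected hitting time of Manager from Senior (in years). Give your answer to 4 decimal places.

Let t(s) be the expected number of years to first reach Manager from state s, with t(Manager) = 0. Conditioning on the first year:
t(Senior) = 1 + 0.39·t(Senior) + 0.31·t(Trainee)
t(Trainee) = 1 + 0.35·t(Senior) + 0.29·t(Trainee)
Solving: t(Senior) = 3.1423, t(Trainee) = 2.9575.
Expected years from Senior to Manager: 3.1423.

3.1423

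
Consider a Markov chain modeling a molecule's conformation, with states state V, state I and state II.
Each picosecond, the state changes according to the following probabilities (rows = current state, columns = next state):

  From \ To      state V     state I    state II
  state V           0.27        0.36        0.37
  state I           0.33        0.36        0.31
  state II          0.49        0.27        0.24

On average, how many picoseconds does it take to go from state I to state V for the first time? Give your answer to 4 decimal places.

2.6571

Let t(s) be the expected number of picoseconds to first reach state V from state s, with t(state V) = 0. Conditioning on the first picosecond:
t(state I) = 1 + 0.36·t(state I) + 0.31·t(state II)
t(state II) = 1 + 0.27·t(state I) + 0.24·t(state II)
Solving: t(state I) = 2.6571, t(state II) = 2.2597.
Expected picoseconds from state I to state V: 2.6571.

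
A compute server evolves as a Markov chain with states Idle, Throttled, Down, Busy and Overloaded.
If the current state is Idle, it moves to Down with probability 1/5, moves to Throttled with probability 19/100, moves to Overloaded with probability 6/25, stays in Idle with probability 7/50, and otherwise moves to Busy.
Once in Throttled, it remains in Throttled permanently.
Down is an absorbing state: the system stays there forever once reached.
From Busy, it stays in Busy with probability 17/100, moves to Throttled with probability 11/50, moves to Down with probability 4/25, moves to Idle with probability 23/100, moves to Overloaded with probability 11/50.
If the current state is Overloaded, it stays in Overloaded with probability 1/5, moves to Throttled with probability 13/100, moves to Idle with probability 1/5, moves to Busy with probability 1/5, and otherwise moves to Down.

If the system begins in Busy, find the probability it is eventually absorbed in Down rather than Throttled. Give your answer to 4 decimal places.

0.4978

Let h(s) be the probability of absorption at Down starting from transient state s. Then h(Down) = 1 and h(Throttled) = 0. By first-step analysis:
h(Idle) = 0.14·h(Idle) + 0.19·0 + 0.2·1 + 0.23·h(Busy) + 0.24·h(Overloaded)
h(Busy) = 0.23·h(Idle) + 0.22·0 + 0.16·1 + 0.17·h(Busy) + 0.22·h(Overloaded)
h(Overloaded) = 0.2·h(Idle) + 0.13·0 + 0.27·1 + 0.2·h(Busy) + 0.2·h(Overloaded)
Solving: h(Idle) = 0.5317, h(Busy) = 0.4978, h(Overloaded) = 0.5949.
Starting from Busy, the probability is 0.4978.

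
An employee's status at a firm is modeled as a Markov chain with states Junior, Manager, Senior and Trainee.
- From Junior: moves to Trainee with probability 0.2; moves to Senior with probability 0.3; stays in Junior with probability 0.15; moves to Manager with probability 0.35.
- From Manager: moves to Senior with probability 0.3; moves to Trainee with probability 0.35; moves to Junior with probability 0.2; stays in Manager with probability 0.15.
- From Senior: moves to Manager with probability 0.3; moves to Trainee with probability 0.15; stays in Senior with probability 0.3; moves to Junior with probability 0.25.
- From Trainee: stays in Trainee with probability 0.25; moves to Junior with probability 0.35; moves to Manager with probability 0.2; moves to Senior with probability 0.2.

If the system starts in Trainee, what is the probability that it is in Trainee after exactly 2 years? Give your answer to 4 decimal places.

Propagate the distribution vector 2 years from Trainee.
After 0 years: (0.0000, 0.0000, 0.0000, 1.0000)
After 1 year: (0.3500, 0.2000, 0.2000, 0.2500)
After 2 years: (0.2300, 0.2625, 0.2750, 0.2325)
P(in Trainee after 2 years) = 0.2325

0.2325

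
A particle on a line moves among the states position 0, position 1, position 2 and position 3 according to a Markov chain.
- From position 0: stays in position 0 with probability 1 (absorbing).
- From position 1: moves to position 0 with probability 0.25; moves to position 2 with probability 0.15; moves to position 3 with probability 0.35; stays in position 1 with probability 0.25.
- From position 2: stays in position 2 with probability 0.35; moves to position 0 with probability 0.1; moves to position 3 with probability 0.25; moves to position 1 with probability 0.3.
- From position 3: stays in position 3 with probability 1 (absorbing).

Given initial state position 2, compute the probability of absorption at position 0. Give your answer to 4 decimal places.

0.3390

Let h(s) be the probability of absorption at position 0 starting from transient state s. Then h(position 0) = 1 and h(position 3) = 0. By first-step analysis:
h(position 1) = 0.25·1 + 0.25·h(position 1) + 0.15·h(position 2) + 0.35·0
h(position 2) = 0.1·1 + 0.3·h(position 1) + 0.35·h(position 2) + 0.25·0
Solving: h(position 1) = 0.4011, h(position 2) = 0.3390.
Starting from position 2, the probability is 0.3390.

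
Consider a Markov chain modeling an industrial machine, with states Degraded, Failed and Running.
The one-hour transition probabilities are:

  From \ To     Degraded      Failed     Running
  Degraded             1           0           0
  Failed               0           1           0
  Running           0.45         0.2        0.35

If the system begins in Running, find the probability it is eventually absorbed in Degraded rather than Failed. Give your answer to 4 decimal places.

Let h(s) be the probability of absorption at Degraded starting from transient state s. Then h(Degraded) = 1 and h(Failed) = 0. By first-step analysis:
h(Running) = 0.45·1 + 0.2·0 + 0.35·h(Running)
Solving: h(Running) = 0.6923.
Starting from Running, the probability is 0.6923.

0.6923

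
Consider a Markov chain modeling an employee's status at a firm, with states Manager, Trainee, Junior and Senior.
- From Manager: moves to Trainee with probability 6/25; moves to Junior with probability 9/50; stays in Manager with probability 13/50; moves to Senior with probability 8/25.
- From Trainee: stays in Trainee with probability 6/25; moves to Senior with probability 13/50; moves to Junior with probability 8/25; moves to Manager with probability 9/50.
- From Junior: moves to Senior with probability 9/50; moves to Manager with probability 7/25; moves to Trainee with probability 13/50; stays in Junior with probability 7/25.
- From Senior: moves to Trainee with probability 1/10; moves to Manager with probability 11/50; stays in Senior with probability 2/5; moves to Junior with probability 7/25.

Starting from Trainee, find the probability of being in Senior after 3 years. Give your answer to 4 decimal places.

Propagate the distribution vector 3 years from Trainee.
After 0 years: (0.0000, 1.0000, 0.0000, 0.0000)
After 1 year: (0.1800, 0.2400, 0.3200, 0.2600)
After 2 years: (0.2368, 0.2100, 0.2716, 0.2816)
After 3 years: (0.2374, 0.2060, 0.2647, 0.2919)
P(in Senior after 3 years) = 0.2919

0.2919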